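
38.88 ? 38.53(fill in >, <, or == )>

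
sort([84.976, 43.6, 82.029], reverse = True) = [84.976, 82.029, 43.6]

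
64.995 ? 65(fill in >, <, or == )<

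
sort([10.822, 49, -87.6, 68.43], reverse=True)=[68.43, 49, 10.822, -87.6]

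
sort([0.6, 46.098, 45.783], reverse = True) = [46.098, 45.783, 0.6]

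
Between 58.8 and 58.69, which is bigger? 58.8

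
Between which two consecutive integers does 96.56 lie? 96 and 97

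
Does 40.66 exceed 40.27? Yes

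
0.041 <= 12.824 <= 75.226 True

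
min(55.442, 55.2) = 55.2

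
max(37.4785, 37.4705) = 37.4785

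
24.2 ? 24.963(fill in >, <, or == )<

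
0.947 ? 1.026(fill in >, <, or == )<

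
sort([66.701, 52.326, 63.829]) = [52.326, 63.829, 66.701]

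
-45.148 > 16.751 False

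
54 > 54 False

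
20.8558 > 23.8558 False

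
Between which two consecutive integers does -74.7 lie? -75 and -74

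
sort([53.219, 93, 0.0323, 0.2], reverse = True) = [93, 53.219, 0.2, 0.0323]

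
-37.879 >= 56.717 False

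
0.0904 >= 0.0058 True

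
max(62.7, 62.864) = 62.864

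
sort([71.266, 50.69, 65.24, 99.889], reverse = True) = [99.889, 71.266, 65.24, 50.69]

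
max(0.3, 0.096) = 0.3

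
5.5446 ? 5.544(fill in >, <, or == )>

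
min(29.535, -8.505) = -8.505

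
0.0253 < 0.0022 False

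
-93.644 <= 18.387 True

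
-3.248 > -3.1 False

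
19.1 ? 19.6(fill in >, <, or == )<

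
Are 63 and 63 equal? Yes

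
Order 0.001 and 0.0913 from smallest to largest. 0.001, 0.0913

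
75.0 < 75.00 False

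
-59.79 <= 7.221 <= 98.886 True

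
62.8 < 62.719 False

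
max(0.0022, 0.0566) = 0.0566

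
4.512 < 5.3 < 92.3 True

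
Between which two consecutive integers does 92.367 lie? 92 and 93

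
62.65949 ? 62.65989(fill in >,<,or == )<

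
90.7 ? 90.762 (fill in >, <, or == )<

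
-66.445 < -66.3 True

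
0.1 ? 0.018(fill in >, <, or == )>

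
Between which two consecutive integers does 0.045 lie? 0 and 1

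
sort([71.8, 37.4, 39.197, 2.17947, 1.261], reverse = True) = [71.8, 39.197, 37.4, 2.17947, 1.261]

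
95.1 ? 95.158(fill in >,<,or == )<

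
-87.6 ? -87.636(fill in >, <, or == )>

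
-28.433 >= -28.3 False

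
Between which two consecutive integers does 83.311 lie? 83 and 84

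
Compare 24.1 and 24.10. They are equal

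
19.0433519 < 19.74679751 True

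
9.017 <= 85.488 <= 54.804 False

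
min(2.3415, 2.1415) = 2.1415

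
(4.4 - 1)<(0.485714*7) False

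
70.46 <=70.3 False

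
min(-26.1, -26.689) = -26.689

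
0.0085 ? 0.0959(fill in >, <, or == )<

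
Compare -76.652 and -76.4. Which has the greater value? -76.4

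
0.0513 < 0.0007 False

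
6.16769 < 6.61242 True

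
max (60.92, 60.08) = 60.92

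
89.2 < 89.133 False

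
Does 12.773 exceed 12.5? Yes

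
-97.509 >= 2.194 False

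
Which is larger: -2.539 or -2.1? -2.1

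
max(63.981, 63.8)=63.981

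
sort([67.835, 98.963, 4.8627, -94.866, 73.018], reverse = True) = [98.963, 73.018, 67.835, 4.8627, -94.866]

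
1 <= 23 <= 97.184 True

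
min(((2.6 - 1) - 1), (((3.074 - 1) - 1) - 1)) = 0.074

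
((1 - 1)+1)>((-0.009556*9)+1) True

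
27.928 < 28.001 True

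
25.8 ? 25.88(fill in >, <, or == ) <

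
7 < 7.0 False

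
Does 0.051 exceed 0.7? No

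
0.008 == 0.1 False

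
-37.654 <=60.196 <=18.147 False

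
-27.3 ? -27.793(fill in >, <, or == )>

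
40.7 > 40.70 False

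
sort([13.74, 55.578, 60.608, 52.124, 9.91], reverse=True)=[60.608, 55.578, 52.124, 13.74, 9.91]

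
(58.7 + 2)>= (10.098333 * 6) True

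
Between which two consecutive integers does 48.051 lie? 48 and 49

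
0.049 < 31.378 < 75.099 True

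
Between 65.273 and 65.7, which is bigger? 65.7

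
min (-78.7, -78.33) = -78.7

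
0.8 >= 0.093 True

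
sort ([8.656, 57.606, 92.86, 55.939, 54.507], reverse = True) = [92.86, 57.606, 55.939, 54.507, 8.656]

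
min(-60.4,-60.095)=-60.4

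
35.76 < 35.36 False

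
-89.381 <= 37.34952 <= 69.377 True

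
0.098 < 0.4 True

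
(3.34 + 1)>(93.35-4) False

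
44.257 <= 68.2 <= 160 True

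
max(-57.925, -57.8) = -57.8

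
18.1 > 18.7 False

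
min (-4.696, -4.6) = -4.696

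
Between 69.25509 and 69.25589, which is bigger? 69.25589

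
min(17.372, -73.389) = -73.389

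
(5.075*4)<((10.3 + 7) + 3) False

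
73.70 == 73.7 True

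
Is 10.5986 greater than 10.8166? No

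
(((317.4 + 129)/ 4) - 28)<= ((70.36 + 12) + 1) False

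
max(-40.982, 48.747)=48.747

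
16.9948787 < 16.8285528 False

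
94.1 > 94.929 False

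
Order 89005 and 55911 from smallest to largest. 55911,89005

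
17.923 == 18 False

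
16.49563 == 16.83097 False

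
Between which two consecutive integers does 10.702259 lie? 10 and 11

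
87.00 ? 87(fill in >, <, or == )==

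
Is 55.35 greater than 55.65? No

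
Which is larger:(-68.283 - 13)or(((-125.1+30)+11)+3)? (((-125.1+30)+11)+3)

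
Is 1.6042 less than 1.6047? Yes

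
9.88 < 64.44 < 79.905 True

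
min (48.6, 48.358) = 48.358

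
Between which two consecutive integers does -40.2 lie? -41 and -40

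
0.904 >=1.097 False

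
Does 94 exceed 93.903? Yes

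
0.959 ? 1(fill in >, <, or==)<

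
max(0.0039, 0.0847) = 0.0847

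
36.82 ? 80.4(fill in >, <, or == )<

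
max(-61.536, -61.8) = -61.536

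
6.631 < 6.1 False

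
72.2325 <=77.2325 True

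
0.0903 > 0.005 True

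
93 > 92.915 True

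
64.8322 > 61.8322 True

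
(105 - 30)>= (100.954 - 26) True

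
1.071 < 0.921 False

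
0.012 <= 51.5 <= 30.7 False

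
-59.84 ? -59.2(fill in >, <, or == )<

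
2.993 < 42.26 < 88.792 True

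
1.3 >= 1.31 False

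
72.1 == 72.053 False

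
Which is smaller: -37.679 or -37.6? -37.679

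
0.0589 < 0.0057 False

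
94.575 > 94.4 True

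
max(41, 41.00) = 41.00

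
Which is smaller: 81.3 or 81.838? 81.3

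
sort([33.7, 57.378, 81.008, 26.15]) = [26.15, 33.7, 57.378, 81.008]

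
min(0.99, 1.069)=0.99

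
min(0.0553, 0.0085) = 0.0085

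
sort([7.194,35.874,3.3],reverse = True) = [35.874,7.194,3.3]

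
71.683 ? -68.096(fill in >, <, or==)>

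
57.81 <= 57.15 False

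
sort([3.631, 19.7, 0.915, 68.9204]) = [0.915, 3.631, 19.7, 68.9204]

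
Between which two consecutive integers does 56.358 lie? 56 and 57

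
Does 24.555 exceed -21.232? Yes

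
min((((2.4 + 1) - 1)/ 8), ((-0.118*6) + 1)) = 0.292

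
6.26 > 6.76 False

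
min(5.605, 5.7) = 5.605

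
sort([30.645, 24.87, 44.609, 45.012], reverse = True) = [45.012, 44.609, 30.645, 24.87]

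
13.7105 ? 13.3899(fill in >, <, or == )>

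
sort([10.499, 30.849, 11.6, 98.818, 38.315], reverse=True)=[98.818, 38.315, 30.849, 11.6, 10.499]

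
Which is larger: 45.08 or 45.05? 45.08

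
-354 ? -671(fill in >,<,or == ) >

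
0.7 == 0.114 False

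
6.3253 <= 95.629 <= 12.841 False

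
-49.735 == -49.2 False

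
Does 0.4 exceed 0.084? Yes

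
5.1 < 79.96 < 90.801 True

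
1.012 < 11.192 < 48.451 True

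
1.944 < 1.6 False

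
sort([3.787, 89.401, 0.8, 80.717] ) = [0.8, 3.787, 80.717, 89.401]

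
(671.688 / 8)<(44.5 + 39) False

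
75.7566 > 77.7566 False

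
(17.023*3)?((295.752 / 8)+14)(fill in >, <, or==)>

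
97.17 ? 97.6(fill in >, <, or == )<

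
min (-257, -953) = -953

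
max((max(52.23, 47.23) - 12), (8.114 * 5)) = 40.57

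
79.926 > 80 False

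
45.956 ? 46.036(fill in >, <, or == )<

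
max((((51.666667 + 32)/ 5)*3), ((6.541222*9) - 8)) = 50.870998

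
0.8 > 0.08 True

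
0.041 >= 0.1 False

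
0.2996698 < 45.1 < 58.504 True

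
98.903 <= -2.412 False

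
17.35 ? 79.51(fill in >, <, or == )<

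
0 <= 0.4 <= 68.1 True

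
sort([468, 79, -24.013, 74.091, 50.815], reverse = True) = [468, 79, 74.091, 50.815, -24.013]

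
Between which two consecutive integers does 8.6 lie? 8 and 9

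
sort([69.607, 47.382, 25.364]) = [25.364, 47.382, 69.607]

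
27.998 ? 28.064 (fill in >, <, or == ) <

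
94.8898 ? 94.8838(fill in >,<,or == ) >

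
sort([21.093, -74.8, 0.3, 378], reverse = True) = [378, 21.093, 0.3, -74.8]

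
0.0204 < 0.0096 False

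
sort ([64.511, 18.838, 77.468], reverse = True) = [77.468, 64.511, 18.838]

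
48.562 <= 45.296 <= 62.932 False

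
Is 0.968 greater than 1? No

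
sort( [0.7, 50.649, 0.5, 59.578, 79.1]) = [0.5, 0.7, 50.649, 59.578, 79.1]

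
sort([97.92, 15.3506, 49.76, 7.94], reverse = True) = [97.92, 49.76, 15.3506, 7.94]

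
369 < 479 True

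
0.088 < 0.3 True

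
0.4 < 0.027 False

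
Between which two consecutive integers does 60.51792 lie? 60 and 61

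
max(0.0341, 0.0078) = 0.0341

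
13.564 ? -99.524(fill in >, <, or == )>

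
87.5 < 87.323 False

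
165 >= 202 False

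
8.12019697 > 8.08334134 True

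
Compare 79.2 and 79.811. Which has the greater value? 79.811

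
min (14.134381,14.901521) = 14.134381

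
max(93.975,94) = 94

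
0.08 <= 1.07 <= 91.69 True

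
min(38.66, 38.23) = 38.23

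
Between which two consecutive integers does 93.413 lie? 93 and 94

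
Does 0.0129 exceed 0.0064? Yes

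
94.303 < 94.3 False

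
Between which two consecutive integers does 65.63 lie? 65 and 66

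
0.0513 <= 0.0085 False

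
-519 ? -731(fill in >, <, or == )>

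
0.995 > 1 False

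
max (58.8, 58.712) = 58.8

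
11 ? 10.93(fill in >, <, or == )>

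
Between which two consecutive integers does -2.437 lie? -3 and -2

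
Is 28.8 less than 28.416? No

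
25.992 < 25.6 False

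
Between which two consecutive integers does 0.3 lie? 0 and 1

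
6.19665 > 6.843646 False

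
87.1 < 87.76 True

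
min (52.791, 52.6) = 52.6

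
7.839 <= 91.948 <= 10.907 False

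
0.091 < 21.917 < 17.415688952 False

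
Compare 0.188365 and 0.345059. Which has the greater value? 0.345059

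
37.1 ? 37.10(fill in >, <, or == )==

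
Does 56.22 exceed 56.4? No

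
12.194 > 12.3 False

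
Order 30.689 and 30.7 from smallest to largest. 30.689, 30.7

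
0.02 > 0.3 False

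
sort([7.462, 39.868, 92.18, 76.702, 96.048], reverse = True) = [96.048, 92.18, 76.702, 39.868, 7.462]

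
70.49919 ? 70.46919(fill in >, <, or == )>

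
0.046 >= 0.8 False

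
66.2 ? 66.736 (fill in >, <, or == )<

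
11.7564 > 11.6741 True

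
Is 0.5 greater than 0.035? Yes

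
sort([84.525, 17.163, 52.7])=[17.163, 52.7, 84.525]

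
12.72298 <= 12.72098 False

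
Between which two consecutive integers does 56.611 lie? 56 and 57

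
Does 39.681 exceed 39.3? Yes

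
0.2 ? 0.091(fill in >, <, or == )>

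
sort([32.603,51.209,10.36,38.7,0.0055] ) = [0.0055,10.36,32.603,38.7,51.209]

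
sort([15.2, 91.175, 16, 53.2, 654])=[15.2, 16, 53.2, 91.175, 654]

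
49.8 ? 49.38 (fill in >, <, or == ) >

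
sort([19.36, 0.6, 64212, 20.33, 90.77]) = [0.6, 19.36, 20.33, 90.77, 64212]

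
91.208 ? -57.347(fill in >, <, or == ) >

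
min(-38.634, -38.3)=-38.634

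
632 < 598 False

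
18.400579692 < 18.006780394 False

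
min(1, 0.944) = 0.944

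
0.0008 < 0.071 True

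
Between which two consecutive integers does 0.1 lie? 0 and 1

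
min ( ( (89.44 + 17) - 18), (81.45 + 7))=88.44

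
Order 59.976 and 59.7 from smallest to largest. 59.7,59.976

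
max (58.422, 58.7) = 58.7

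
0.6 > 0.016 True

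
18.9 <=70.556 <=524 True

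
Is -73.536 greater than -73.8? Yes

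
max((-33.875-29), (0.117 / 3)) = 0.039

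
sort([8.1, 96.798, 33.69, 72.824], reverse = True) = [96.798, 72.824, 33.69, 8.1]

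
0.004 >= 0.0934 False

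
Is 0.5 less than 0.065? No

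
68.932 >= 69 False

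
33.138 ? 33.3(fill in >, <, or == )<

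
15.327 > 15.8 False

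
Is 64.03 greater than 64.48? No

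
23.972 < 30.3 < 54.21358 True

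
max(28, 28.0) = 28.0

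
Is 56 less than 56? No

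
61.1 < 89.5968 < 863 True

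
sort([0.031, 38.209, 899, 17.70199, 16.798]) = [0.031, 16.798, 17.70199, 38.209, 899]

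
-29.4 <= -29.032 True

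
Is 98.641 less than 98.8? Yes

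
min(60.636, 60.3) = 60.3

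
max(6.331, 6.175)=6.331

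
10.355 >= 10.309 True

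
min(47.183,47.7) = 47.183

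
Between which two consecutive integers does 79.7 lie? 79 and 80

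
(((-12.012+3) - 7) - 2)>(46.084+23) False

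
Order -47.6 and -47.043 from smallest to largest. -47.6, -47.043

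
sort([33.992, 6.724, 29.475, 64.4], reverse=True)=[64.4, 33.992, 29.475, 6.724]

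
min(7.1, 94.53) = 7.1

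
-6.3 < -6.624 False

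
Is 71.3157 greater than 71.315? Yes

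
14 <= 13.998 False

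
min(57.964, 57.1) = 57.1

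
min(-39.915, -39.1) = -39.915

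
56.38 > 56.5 False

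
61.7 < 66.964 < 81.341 True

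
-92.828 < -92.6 True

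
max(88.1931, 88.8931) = 88.8931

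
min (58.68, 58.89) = 58.68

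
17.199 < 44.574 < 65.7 True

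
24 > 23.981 True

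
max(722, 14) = 722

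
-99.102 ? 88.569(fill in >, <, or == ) <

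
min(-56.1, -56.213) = -56.213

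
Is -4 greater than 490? No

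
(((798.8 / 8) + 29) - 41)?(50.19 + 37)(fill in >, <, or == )>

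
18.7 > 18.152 True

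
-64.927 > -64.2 False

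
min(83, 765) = 83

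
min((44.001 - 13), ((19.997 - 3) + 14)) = 30.997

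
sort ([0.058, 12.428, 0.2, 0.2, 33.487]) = [0.058, 0.2, 0.2, 12.428, 33.487]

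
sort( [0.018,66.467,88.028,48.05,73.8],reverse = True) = [88.028,73.8,66.467,48.05,0.018]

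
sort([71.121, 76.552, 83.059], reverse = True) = [83.059, 76.552, 71.121]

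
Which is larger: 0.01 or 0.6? 0.6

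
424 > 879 False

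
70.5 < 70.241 False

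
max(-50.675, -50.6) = -50.6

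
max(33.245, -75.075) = 33.245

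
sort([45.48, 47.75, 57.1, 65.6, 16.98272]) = [16.98272, 45.48, 47.75, 57.1, 65.6]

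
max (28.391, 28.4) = 28.4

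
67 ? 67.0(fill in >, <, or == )==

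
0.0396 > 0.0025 True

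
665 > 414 True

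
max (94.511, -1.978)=94.511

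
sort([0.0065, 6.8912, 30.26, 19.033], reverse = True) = [30.26, 19.033, 6.8912, 0.0065]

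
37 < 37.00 False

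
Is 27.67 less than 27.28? No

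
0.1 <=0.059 False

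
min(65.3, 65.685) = 65.3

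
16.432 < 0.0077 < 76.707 False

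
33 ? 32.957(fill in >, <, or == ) >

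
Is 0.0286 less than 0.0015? No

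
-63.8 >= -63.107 False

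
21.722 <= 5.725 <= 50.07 False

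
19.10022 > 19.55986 False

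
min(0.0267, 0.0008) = 0.0008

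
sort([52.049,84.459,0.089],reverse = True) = [84.459,52.049,0.089]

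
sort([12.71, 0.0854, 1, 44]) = [0.0854, 1, 12.71, 44]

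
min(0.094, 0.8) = 0.094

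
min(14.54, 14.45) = 14.45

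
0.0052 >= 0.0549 False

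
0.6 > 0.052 True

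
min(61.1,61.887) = 61.1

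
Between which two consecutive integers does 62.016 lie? 62 and 63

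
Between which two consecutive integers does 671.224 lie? 671 and 672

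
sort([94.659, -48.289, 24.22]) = [-48.289, 24.22, 94.659]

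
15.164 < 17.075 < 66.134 True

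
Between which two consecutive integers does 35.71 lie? 35 and 36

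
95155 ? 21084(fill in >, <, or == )>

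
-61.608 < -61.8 False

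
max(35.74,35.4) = 35.74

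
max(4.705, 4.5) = 4.705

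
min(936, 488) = 488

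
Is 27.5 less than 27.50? No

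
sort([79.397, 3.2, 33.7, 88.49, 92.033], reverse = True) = [92.033, 88.49, 79.397, 33.7, 3.2]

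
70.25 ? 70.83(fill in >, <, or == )<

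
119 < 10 False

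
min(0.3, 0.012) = 0.012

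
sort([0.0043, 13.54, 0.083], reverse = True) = [13.54, 0.083, 0.0043]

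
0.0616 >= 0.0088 True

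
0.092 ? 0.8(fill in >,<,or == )<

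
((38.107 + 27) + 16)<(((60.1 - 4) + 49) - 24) False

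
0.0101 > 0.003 True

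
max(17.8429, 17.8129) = 17.8429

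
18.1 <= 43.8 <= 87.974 True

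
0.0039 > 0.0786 False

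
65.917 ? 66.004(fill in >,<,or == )<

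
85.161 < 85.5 True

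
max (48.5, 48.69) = 48.69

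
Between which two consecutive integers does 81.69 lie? 81 and 82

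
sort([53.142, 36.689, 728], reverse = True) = [728, 53.142, 36.689]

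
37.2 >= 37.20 True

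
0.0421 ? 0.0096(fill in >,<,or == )>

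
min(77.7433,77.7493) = 77.7433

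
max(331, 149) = 331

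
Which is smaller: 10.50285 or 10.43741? 10.43741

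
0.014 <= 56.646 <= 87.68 True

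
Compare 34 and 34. They are equal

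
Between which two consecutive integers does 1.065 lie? 1 and 2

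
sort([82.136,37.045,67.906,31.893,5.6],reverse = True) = [82.136,67.906,37.045,31.893,5.6]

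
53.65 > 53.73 False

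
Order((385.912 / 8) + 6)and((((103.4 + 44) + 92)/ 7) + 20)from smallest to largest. ((((103.4 + 44) + 92)/ 7) + 20), ((385.912 / 8) + 6)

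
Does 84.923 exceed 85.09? No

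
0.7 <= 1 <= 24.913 True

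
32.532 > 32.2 True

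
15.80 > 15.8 False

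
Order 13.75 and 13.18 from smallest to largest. 13.18, 13.75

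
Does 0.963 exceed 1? No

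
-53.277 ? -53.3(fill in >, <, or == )>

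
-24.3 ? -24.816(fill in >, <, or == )>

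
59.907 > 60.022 False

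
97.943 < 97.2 False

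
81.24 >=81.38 False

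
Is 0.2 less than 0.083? No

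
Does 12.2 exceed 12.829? No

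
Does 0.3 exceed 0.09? Yes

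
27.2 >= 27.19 True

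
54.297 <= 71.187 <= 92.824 True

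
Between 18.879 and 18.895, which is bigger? 18.895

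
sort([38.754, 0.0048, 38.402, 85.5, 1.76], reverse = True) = [85.5, 38.754, 38.402, 1.76, 0.0048]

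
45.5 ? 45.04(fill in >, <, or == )>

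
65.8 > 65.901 False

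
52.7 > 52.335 True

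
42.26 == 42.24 False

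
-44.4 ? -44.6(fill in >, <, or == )>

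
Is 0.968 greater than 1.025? No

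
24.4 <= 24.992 True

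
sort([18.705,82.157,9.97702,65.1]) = [9.97702,18.705,65.1,82.157]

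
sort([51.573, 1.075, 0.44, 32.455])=[0.44, 1.075, 32.455, 51.573]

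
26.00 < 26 False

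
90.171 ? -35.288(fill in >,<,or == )>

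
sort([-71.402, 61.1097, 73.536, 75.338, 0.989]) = [-71.402, 0.989, 61.1097, 73.536, 75.338]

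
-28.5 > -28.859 True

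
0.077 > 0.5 False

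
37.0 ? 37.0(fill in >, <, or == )==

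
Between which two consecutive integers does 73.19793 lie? 73 and 74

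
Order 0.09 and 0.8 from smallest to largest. 0.09, 0.8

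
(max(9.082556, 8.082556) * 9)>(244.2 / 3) True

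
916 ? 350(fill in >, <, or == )>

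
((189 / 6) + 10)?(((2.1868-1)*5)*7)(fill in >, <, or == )<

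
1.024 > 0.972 True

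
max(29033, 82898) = 82898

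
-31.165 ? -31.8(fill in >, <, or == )>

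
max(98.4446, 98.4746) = 98.4746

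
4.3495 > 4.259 True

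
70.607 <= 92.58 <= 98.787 True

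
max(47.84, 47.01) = 47.84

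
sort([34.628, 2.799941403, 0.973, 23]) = [0.973, 2.799941403, 23, 34.628]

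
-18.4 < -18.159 True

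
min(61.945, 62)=61.945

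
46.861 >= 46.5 True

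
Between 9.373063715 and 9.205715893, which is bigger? 9.373063715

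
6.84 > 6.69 True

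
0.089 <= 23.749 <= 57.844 True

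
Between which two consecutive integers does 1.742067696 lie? 1 and 2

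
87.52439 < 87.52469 True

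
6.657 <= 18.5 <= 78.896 True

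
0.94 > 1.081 False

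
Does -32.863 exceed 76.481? No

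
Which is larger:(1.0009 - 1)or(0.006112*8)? (0.006112*8)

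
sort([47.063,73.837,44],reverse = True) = [73.837,47.063,44]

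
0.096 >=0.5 False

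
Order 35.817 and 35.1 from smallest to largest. 35.1, 35.817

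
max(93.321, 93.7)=93.7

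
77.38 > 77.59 False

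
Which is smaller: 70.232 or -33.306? -33.306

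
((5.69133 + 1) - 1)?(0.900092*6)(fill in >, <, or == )>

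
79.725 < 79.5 False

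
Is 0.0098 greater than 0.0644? No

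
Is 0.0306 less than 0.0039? No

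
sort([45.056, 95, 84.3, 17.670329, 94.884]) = [17.670329, 45.056, 84.3, 94.884, 95]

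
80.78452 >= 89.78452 False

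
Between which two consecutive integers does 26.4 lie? 26 and 27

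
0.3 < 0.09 False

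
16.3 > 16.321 False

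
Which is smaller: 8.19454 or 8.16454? 8.16454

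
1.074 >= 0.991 True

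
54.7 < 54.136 False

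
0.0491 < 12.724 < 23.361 True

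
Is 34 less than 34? No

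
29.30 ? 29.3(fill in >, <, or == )==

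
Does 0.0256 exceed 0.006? Yes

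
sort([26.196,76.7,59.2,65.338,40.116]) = [26.196,40.116,59.2,65.338,76.7]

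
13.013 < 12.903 False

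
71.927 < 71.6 False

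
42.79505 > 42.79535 False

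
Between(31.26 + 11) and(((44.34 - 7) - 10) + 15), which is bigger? (((44.34 - 7) - 10) + 15)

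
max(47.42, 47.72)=47.72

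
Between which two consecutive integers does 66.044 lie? 66 and 67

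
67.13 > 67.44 False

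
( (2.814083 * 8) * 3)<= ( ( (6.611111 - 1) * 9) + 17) False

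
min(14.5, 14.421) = 14.421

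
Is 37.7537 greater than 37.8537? No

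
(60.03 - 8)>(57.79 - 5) False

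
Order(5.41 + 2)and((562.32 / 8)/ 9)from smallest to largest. (5.41 + 2), ((562.32 / 8)/ 9)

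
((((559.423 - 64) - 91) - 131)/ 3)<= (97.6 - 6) True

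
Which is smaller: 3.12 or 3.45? 3.12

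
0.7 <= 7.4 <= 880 True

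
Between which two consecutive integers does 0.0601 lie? 0 and 1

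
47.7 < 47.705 True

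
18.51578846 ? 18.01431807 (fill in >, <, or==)>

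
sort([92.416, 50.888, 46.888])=[46.888, 50.888, 92.416]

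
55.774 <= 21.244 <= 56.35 False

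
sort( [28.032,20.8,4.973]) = [4.973,20.8,28.032]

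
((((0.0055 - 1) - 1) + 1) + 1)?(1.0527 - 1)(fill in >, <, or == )<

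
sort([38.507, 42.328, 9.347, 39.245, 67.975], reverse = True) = [67.975, 42.328, 39.245, 38.507, 9.347]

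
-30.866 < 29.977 True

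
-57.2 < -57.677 False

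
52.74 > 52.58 True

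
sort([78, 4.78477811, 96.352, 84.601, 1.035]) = [1.035, 4.78477811, 78, 84.601, 96.352]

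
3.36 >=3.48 False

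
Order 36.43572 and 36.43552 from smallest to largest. 36.43552, 36.43572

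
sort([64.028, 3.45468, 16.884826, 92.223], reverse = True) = [92.223, 64.028, 16.884826, 3.45468]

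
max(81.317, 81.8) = 81.8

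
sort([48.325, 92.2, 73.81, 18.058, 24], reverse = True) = [92.2, 73.81, 48.325, 24, 18.058]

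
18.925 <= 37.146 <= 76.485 True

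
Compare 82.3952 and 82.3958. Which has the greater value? 82.3958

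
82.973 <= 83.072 True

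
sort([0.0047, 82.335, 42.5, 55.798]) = [0.0047, 42.5, 55.798, 82.335]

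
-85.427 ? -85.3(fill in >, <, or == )<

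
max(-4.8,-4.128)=-4.128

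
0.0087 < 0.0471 True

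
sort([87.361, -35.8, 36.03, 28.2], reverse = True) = [87.361, 36.03, 28.2, -35.8]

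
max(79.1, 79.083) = 79.1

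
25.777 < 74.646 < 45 False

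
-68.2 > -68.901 True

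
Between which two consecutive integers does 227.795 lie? 227 and 228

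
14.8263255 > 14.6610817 True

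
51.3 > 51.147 True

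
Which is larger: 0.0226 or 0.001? 0.0226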